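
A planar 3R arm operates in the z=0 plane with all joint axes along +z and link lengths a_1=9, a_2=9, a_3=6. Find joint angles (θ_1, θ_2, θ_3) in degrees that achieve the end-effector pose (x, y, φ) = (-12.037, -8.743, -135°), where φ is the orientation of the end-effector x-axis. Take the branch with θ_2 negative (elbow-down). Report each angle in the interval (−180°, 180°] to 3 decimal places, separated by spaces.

-90.000 -119.998 74.997

wrist centre = target − a_3·(cos φ, sin φ) = (-7.7944, -4.5004)
cos θ_2 = (81.0053−9²−9²)/(2·9·9) = -0.5000; θ_2 = -119.9978° (elbow-down)
β = atan2(-4.5004,-7.7944) = -149.9984°; ψ = atan2(-7.7944,4.5003) = -59.9989°
θ_1 = β − ψ = -89.9995°
θ_3 = φ − θ_1 − θ_2 = 74.9974° (wrapped to (-180°,180°])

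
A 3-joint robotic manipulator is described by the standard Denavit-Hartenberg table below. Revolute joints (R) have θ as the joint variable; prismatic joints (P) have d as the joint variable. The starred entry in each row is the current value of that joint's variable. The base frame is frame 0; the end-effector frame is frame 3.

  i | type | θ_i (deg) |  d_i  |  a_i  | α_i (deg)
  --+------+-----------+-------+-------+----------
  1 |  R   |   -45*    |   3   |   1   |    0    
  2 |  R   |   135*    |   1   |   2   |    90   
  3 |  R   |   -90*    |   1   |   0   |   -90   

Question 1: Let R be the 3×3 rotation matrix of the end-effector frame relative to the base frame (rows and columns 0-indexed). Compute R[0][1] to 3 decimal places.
End-effector y-axis (col 1 of R) = (-1.0000,0.0000,-0.0000)
R[0][1] = -1.0000

-1.000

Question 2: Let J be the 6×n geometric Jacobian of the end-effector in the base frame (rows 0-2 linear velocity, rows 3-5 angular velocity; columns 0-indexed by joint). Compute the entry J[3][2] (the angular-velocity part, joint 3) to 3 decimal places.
axis z_2 = (1.0000,0.0000,0.0000); lever o_n−o_2 = (1.0000,0.0000,0.0000)
cross product → J_v[:, 2] = (0.0000,0.0000,0.0000)
J_ω[:, 2] = z_2
entry J[3][2] = 1.0000

1.000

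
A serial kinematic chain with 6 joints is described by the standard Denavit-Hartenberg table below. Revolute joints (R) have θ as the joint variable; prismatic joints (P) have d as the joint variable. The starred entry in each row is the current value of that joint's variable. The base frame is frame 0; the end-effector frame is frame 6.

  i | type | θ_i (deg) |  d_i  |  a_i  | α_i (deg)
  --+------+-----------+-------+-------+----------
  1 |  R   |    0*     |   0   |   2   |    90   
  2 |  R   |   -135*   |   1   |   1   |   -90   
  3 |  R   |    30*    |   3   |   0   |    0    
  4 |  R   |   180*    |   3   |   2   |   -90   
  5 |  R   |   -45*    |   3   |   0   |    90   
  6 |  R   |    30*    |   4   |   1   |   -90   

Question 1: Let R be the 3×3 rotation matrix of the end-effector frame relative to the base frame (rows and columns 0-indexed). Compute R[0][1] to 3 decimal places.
End-effector y-axis (col 1 of R) = (-0.0670,-0.3536,0.9330)
R[0][1] = -0.0670

-0.067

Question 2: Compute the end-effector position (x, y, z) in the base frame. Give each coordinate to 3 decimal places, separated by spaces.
6.599 -3.923 -8.753

after link 1: o_1 = (2.0000, 0.0000, 0.0000)
after link 2: o_2 = (1.2929, -1.0000, -0.7071)
after link 3: o_3 = (3.4142, -1.0000, -2.8284)
after link 4: o_4 = (6.7603, -2.0000, -3.7250)
after link 5: o_5 = (5.6996, -4.5981, -4.7857)
after link 6: o_6 = (6.5988, -3.9231, -8.7525)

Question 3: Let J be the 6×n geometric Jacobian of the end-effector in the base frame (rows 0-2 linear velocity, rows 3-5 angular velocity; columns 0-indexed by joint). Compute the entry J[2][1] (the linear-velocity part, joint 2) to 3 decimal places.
axis z_1 = (0.0000,-1.0000,0.0000); lever o_n−o_1 = (4.5988,-3.9231,-8.7525)
cross product → J_v[:, 1] = (8.7525,0.0000,4.5988)
J_ω[:, 1] = z_1
entry J[2][1] = 4.5988

4.599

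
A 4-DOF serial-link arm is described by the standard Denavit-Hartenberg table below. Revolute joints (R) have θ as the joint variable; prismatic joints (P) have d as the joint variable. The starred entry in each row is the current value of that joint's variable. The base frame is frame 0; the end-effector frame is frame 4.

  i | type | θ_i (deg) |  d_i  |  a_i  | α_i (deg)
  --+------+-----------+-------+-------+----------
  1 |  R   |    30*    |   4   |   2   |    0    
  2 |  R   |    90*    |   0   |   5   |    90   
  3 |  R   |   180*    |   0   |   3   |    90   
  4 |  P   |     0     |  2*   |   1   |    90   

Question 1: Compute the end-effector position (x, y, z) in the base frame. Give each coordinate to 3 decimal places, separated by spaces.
1.232 1.866 6.000

after link 1: o_1 = (1.7321, 1.0000, 4.0000)
after link 2: o_2 = (-0.7679, 5.3301, 4.0000)
after link 3: o_3 = (0.7321, 2.7321, 4.0000)
after link 4: o_4 = (1.2321, 1.8660, 6.0000)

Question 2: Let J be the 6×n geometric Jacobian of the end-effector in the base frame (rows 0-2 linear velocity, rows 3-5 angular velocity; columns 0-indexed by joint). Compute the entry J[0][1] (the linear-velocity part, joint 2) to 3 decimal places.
-0.866

axis z_1 = (0.0000,0.0000,1.0000); lever o_n−o_1 = (-0.5000,0.8660,2.0000)
cross product → J_v[:, 1] = (-0.8660,-0.5000,0.0000)
J_ω[:, 1] = z_1
entry J[0][1] = -0.8660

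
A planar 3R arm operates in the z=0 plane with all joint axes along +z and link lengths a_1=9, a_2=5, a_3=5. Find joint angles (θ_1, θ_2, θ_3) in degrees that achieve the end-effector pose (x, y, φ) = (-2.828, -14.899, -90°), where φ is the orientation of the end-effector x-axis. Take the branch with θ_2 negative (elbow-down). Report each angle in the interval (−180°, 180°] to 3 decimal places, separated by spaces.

wrist centre = target − a_3·(cos φ, sin φ) = (-2.8280, -9.8990)
cos θ_2 = (105.9878−9²−5²)/(2·9·5) = -0.0001; θ_2 = -90.0078° (elbow-down)
β = atan2(-9.8990,-2.8280) = -105.9439°; ψ = atan2(-5.0000,8.9993) = -29.0564°
θ_1 = β − ψ = -76.8874°
θ_3 = φ − θ_1 − θ_2 = 76.8952° (wrapped to (-180°,180°])

-76.887 -90.008 76.895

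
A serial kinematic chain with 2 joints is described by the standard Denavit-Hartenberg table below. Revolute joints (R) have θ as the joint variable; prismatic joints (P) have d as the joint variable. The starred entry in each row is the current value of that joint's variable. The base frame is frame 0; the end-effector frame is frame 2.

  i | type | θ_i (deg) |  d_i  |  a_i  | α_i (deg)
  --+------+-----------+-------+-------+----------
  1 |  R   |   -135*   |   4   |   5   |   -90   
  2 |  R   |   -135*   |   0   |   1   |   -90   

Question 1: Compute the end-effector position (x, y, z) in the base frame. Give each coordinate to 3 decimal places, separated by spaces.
after link 1: o_1 = (-3.5355, -3.5355, 4.0000)
after link 2: o_2 = (-3.0355, -3.0355, 4.7071)

-3.036 -3.036 4.707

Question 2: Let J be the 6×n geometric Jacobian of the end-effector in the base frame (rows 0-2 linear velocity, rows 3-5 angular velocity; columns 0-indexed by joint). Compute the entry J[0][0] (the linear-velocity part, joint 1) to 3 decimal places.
axis z_0 = ẑ; lever o_n−o_0 = (-3.0355,-3.0355,4.7071)
cross product → J_v[:, 0] = (3.0355,-3.0355,0.0000)
J_ω[:, 0] = z_0
entry J[0][0] = 3.0355

3.036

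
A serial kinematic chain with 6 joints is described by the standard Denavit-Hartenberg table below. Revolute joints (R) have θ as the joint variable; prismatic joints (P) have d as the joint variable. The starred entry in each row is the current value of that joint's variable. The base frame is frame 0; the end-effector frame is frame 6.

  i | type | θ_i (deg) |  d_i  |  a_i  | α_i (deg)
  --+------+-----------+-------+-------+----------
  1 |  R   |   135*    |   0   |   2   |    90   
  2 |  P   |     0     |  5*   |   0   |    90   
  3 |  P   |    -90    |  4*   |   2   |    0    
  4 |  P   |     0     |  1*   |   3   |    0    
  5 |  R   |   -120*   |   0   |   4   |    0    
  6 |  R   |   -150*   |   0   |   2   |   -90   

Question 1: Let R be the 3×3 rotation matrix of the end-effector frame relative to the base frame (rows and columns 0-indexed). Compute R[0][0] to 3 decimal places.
End-effector x-axis (col 0 of R) = (-0.7071,0.7071,0.0000)
R[0][0] = -0.7071

-0.707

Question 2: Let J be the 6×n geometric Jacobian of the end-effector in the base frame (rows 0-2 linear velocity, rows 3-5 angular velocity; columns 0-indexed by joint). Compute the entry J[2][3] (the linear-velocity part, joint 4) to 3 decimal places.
prismatic axis z_3 = (0.0000,0.0000,-1.0000)
J_v[:, 3] = z_3; J_ω[:, 3] = (0,0,0)
entry J[2][3] = -1.0000

-1.000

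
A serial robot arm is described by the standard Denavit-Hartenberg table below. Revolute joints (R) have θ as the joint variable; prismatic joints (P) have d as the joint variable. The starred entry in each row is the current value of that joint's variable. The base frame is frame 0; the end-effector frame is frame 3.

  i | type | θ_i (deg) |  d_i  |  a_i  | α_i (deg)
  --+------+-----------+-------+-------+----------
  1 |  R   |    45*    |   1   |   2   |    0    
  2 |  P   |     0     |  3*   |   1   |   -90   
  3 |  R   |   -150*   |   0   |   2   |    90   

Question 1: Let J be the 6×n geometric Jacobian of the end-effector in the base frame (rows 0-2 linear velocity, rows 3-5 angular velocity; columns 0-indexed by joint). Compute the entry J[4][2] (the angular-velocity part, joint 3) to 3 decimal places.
0.707

axis z_2 = (-0.7071,0.7071,0.0000); lever o_n−o_2 = (-1.2247,-1.2247,1.0000)
cross product → J_v[:, 2] = (0.7071,0.7071,1.7321)
J_ω[:, 2] = z_2
entry J[4][2] = 0.7071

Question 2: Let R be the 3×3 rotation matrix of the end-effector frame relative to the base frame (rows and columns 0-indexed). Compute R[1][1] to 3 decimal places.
End-effector y-axis (col 1 of R) = (-0.7071,0.7071,0.0000)
R[1][1] = 0.7071

0.707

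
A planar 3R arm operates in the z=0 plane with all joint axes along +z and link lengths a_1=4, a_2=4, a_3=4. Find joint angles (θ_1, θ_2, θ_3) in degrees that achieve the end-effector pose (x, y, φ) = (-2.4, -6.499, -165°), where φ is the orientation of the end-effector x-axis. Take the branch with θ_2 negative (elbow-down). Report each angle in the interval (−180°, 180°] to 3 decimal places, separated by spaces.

-29.998 -90.009 -44.992

wrist centre = target − a_3·(cos φ, sin φ) = (1.4637, -5.4637)
cos θ_2 = (31.9947−4²−4²)/(2·4·4) = -0.0002; θ_2 = -90.0095° (elbow-down)
β = atan2(-5.4637,1.4637) = -75.0029°; ψ = atan2(-4.0000,3.9993) = -45.0047°
θ_1 = β − ψ = -29.9982°
θ_3 = φ − θ_1 − θ_2 = -44.9924° (wrapped to (-180°,180°])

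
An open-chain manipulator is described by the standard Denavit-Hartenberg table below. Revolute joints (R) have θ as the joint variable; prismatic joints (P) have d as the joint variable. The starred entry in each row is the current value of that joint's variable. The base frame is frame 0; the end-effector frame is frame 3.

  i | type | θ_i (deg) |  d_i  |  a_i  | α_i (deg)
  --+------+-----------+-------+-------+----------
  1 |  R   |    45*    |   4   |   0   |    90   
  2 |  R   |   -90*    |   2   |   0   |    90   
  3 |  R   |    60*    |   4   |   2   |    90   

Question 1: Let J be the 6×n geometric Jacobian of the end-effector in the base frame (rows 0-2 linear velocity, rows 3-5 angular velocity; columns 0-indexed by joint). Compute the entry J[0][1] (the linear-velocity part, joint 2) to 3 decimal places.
axis z_1 = (0.7071,-0.7071,0.0000); lever o_n−o_1 = (-0.1895,-5.4674,-1.0000)
cross product → J_v[:, 1] = (0.7071,0.7071,-4.0000)
J_ω[:, 1] = z_1
entry J[0][1] = 0.7071

0.707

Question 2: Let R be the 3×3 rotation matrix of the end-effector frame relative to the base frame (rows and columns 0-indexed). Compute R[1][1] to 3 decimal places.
End-effector y-axis (col 1 of R) = (-0.7071,-0.7071,-0.0000)
R[1][1] = -0.7071

-0.707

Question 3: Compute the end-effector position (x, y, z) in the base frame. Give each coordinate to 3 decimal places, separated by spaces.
after link 1: o_1 = (0.0000, 0.0000, 4.0000)
after link 2: o_2 = (1.4142, -1.4142, 4.0000)
after link 3: o_3 = (-0.1895, -5.4674, 3.0000)

-0.189 -5.467 3.000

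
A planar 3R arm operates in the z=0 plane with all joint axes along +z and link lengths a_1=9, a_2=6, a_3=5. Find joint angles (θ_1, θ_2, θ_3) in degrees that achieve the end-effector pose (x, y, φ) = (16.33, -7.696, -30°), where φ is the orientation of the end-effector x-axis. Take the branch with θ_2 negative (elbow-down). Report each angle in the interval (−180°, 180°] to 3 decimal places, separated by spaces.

0.001 -60.003 30.001

wrist centre = target − a_3·(cos φ, sin φ) = (11.9999, -5.1960)
cos θ_2 = (170.9954−9²−6²)/(2·9·6) = 0.5000; θ_2 = -60.0028° (elbow-down)
β = atan2(-5.1960,11.9999) = -23.4128°; ψ = atan2(-5.1963,11.9997) = -23.4143°
θ_1 = β − ψ = 0.0014°
θ_3 = φ − θ_1 − θ_2 = 30.0014° (wrapped to (-180°,180°])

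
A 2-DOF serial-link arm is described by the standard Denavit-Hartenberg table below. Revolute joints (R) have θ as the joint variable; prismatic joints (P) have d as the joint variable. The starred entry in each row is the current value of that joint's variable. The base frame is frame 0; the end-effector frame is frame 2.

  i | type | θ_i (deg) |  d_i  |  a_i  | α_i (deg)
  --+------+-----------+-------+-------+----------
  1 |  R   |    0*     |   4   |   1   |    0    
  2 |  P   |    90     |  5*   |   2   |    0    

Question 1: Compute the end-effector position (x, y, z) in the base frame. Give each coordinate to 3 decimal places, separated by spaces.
1.000 2.000 9.000

after link 1: o_1 = (1.0000, 0.0000, 4.0000)
after link 2: o_2 = (1.0000, 2.0000, 9.0000)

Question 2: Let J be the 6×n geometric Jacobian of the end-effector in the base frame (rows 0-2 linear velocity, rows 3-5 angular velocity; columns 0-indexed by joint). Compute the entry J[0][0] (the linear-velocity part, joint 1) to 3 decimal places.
axis z_0 = ẑ; lever o_n−o_0 = (1.0000,2.0000,9.0000)
cross product → J_v[:, 0] = (-2.0000,1.0000,0.0000)
J_ω[:, 0] = z_0
entry J[0][0] = -2.0000

-2.000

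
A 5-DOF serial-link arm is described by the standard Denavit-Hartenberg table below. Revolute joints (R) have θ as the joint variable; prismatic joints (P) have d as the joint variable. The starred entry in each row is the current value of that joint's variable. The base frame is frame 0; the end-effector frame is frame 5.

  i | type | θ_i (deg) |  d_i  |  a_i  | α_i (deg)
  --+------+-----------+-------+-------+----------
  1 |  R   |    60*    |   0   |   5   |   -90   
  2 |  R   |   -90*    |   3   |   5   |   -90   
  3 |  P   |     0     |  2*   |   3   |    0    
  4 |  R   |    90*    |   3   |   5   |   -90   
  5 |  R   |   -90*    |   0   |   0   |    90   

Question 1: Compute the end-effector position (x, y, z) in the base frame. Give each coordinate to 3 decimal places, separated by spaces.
6.732 7.660 8.000

after link 1: o_1 = (2.5000, 4.3301, 0.0000)
after link 2: o_2 = (-0.0981, 5.8301, 5.0000)
after link 3: o_3 = (0.9019, 7.5622, 8.0000)
after link 4: o_4 = (6.7321, 7.6603, 8.0000)
after link 5: o_5 = (6.7321, 7.6603, 8.0000)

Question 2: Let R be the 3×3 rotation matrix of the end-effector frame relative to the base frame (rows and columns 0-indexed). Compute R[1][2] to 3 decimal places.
0.500

End-effector z-axis (col 2 of R) = (-0.8660,0.5000,-0.0000)
R[1][2] = 0.5000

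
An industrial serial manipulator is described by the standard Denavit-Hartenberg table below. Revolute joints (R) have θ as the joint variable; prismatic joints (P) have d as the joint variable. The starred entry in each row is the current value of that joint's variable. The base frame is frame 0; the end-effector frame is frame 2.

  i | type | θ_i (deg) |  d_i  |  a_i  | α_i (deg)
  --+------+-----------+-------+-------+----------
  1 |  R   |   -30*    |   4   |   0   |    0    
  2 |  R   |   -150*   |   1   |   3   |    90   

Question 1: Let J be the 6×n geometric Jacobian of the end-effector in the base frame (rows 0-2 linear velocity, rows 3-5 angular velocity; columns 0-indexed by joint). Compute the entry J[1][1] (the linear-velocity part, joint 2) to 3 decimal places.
axis z_1 = (0.0000,0.0000,1.0000); lever o_n−o_1 = (-3.0000,0.0000,1.0000)
cross product → J_v[:, 1] = (0.0000,-3.0000,0.0000)
J_ω[:, 1] = z_1
entry J[1][1] = -3.0000

-3.000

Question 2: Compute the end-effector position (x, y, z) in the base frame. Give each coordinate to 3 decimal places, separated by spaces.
after link 1: o_1 = (0.0000, 0.0000, 4.0000)
after link 2: o_2 = (-3.0000, 0.0000, 5.0000)

-3.000 0.000 5.000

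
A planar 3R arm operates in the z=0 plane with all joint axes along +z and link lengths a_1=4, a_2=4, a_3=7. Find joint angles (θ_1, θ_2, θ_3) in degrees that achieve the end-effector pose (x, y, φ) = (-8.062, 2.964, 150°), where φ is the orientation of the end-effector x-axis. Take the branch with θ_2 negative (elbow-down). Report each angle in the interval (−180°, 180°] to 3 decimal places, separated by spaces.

-89.995 -150.002 29.997

wrist centre = target − a_3·(cos φ, sin φ) = (-1.9998, -0.5360)
cos θ_2 = (4.2866−4²−4²)/(2·4·4) = -0.8660; θ_2 = -150.0022° (elbow-down)
β = atan2(-0.5360,-1.9998) = -164.9960°; ψ = atan2(-1.9999,0.5358) = -75.0011°
θ_1 = β − ψ = -89.9949°
θ_3 = φ − θ_1 − θ_2 = 29.9971° (wrapped to (-180°,180°])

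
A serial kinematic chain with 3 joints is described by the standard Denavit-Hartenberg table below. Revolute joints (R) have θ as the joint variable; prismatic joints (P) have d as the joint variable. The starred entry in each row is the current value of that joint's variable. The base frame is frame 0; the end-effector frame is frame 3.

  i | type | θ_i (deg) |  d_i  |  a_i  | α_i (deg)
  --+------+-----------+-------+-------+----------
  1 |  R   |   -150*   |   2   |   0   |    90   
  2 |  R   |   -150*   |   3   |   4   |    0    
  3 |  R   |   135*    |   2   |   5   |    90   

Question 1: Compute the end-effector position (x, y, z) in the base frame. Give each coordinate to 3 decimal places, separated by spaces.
after link 1: o_1 = (0.0000, 0.0000, 2.0000)
after link 2: o_2 = (1.5000, 4.3301, 0.0000)
after link 3: o_3 = (-3.6826, 3.6474, -1.2941)

-3.683 3.647 -1.294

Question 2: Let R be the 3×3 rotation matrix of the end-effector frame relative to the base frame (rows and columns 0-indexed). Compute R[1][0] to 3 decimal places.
End-effector x-axis (col 0 of R) = (-0.8365,-0.4830,-0.2588)
R[1][0] = -0.4830

-0.483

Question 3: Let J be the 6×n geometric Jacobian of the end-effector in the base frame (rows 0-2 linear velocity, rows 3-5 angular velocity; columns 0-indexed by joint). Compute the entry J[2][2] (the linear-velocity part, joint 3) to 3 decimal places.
4.830

axis z_2 = (-0.5000,0.8660,0.0000); lever o_n−o_2 = (-5.1826,-0.6828,-1.2941)
cross product → J_v[:, 2] = (-1.1207,-0.6470,4.8296)
J_ω[:, 2] = z_2
entry J[2][2] = 4.8296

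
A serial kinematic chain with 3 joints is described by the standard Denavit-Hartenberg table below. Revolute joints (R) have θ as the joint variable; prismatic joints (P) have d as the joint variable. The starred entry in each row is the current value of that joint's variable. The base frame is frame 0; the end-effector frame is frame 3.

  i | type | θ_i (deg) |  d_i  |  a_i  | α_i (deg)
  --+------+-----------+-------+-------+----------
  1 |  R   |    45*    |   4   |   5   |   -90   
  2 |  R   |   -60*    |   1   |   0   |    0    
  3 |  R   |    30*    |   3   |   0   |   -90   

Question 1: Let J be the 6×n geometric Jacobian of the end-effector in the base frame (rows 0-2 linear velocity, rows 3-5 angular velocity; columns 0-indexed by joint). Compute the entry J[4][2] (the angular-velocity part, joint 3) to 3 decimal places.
axis z_2 = (-0.7071,0.7071,0.0000); lever o_n−o_2 = (-2.1213,2.1213,0.0000)
cross product → J_v[:, 2] = (-0.0000,-0.0000,0.0000)
J_ω[:, 2] = z_2
entry J[4][2] = 0.7071

0.707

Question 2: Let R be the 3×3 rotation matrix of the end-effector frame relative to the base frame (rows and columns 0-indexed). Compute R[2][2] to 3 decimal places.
End-effector z-axis (col 2 of R) = (0.3536,0.3536,-0.8660)
R[2][2] = -0.8660

-0.866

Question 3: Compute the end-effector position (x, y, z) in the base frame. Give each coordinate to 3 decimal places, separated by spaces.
after link 1: o_1 = (3.5355, 3.5355, 4.0000)
after link 2: o_2 = (2.8284, 4.2426, 4.0000)
after link 3: o_3 = (0.7071, 6.3640, 4.0000)

0.707 6.364 4.000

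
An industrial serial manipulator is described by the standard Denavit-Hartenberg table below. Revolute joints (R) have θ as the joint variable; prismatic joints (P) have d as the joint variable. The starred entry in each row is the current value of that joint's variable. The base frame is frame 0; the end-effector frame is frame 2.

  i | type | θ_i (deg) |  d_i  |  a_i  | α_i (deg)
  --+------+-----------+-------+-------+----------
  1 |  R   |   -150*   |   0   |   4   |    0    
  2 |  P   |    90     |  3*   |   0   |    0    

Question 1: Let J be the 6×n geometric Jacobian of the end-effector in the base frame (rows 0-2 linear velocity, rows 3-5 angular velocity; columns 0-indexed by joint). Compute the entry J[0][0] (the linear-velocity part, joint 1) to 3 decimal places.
2.000

axis z_0 = ẑ; lever o_n−o_0 = (-3.4641,-2.0000,3.0000)
cross product → J_v[:, 0] = (2.0000,-3.4641,0.0000)
J_ω[:, 0] = z_0
entry J[0][0] = 2.0000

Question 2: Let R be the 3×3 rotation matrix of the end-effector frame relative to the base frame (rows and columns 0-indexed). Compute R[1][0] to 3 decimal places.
End-effector x-axis (col 0 of R) = (0.5000,-0.8660,0.0000)
R[1][0] = -0.8660

-0.866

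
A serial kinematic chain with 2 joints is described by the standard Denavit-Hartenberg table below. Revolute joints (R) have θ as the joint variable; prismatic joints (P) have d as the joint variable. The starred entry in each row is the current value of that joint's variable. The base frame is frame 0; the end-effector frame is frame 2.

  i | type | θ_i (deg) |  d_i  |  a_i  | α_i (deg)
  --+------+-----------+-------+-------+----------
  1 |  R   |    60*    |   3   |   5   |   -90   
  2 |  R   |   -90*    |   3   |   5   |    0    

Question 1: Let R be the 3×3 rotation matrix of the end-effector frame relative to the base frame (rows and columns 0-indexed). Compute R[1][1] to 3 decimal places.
0.866

End-effector y-axis (col 1 of R) = (0.5000,0.8660,-0.0000)
R[1][1] = 0.8660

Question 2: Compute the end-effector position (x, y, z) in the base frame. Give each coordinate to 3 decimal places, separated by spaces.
-0.098 5.830 8.000

after link 1: o_1 = (2.5000, 4.3301, 3.0000)
after link 2: o_2 = (-0.0981, 5.8301, 8.0000)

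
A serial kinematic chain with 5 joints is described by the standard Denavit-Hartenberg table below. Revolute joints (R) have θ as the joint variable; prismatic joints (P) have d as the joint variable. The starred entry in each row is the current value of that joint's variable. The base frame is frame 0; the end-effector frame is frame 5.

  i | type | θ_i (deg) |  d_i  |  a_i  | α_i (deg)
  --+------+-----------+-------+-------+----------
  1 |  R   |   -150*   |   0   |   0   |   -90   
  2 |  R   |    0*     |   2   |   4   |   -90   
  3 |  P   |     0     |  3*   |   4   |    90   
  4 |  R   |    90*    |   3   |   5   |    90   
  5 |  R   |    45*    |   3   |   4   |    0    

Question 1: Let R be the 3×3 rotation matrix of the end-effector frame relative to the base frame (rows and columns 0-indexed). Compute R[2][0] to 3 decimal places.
End-effector x-axis (col 0 of R) = (0.3536,-0.6124,-0.7071)
R[2][0] = -0.7071

-0.707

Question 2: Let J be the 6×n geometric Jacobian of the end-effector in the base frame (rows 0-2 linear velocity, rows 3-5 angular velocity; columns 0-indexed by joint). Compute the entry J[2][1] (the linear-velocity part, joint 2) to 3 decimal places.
axis z_1 = (0.5000,-0.8660,0.0000); lever o_n−o_1 = (-5.6121,-12.2796,-10.8284)
cross product → J_v[:, 1] = (9.3777,5.4142,-11.0000)
J_ω[:, 1] = z_1
entry J[2][1] = -11.0000

-11.000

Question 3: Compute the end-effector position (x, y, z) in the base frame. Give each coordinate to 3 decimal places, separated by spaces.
after link 1: o_1 = (0.0000, 0.0000, 0.0000)
after link 2: o_2 = (-2.4641, -3.7321, 0.0000)
after link 3: o_3 = (-5.9282, -5.7321, -3.0000)
after link 4: o_4 = (-4.4282, -8.3301, -8.0000)
after link 5: o_5 = (-5.6121, -12.2796, -10.8284)

-5.612 -12.280 -10.828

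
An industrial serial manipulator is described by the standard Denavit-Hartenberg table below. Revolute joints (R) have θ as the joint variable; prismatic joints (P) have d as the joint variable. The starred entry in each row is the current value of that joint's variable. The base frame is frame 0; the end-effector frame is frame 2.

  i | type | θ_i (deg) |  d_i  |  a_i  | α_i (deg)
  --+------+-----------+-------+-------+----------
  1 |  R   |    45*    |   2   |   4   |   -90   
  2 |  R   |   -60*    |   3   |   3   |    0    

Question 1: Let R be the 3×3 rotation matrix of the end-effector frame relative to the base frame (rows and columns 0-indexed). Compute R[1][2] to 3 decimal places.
End-effector z-axis (col 2 of R) = (-0.7071,0.7071,0.0000)
R[1][2] = 0.7071

0.707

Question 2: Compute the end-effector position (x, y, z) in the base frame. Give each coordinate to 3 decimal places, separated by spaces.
1.768 6.010 4.598

after link 1: o_1 = (2.8284, 2.8284, 2.0000)
after link 2: o_2 = (1.7678, 6.0104, 4.5981)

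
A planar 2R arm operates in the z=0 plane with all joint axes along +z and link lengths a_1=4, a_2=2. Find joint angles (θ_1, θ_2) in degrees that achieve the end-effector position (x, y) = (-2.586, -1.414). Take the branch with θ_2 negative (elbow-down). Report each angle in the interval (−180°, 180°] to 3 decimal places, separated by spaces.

-122.655 -134.997

cos θ_2 = (8.6868−4²−2²)/(2·4·2) = -0.7071; θ_2 = -134.9975° (elbow-down)
β = atan2(-1.4140,-2.5860) = -151.3306°; ψ = atan2(-1.4143,2.5858) = -28.6755°
θ_1 = β − ψ = -122.6551°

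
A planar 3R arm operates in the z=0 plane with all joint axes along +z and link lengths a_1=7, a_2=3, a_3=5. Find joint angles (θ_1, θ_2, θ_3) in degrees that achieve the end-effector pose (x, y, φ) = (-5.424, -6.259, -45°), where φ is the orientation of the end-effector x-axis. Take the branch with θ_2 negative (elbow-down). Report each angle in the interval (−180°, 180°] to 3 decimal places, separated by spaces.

-149.996 -45.015 150.011

wrist centre = target − a_3·(cos φ, sin φ) = (-8.9595, -2.7235)
cos θ_2 = (87.6905−7²−3²)/(2·7·3) = 0.7069; θ_2 = -45.0154° (elbow-down)
β = atan2(-2.7235,-8.9595) = -163.0921°; ψ = atan2(-2.1219,9.1208) = -13.0966°
θ_1 = β − ψ = -149.9955°
θ_3 = φ − θ_1 − θ_2 = 150.0109° (wrapped to (-180°,180°])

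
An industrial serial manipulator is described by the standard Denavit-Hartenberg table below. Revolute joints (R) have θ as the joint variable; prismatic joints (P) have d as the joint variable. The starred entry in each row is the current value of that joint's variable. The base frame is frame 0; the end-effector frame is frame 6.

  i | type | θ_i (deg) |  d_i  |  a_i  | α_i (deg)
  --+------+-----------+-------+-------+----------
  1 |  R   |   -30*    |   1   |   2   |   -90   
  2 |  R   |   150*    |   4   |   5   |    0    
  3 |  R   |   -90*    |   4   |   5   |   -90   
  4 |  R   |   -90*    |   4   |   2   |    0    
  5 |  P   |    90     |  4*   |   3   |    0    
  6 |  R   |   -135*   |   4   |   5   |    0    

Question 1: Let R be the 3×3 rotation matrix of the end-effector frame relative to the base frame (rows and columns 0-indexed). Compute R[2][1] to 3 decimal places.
-0.612

End-effector y-axis (col 1 of R) = (0.6597,0.4356,-0.6124)
R[2][1] = -0.6124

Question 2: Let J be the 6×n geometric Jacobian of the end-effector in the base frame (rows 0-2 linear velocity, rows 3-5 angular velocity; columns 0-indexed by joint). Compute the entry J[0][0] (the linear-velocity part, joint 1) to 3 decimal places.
-16.967

axis z_0 = ẑ; lever o_n−o_0 = (-2.3170,16.9672,-11.3663)
cross product → J_v[:, 0] = (-16.9672,-2.3170,0.0000)
J_ω[:, 0] = z_0
entry J[0][0] = -16.9672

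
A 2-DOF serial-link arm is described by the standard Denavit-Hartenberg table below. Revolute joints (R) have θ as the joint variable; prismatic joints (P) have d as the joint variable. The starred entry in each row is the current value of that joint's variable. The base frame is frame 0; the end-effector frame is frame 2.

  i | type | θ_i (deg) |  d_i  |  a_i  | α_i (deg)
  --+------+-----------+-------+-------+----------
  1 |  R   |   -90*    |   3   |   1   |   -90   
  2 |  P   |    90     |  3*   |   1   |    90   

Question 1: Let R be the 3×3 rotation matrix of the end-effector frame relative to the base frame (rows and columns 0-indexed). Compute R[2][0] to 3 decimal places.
End-effector x-axis (col 0 of R) = (0.0000,-0.0000,-1.0000)
R[2][0] = -1.0000

-1.000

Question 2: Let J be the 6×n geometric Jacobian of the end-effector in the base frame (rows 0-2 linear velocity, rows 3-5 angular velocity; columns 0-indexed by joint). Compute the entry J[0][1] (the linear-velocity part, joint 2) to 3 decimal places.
prismatic axis z_1 = (1.0000,0.0000,0.0000)
J_v[:, 1] = z_1; J_ω[:, 1] = (0,0,0)
entry J[0][1] = 1.0000

1.000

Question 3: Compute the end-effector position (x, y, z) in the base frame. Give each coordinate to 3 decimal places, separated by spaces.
3.000 -1.000 2.000

after link 1: o_1 = (0.0000, -1.0000, 3.0000)
after link 2: o_2 = (3.0000, -1.0000, 2.0000)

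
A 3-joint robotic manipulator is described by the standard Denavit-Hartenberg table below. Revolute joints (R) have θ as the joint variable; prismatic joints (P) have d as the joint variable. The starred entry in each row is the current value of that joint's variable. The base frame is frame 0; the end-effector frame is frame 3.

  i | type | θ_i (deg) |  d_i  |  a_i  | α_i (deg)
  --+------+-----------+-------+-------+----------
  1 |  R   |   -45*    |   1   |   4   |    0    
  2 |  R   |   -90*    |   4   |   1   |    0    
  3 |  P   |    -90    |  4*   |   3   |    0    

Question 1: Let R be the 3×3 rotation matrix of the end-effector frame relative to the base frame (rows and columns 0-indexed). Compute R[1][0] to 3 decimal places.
0.707

End-effector x-axis (col 0 of R) = (-0.7071,0.7071,0.0000)
R[1][0] = 0.7071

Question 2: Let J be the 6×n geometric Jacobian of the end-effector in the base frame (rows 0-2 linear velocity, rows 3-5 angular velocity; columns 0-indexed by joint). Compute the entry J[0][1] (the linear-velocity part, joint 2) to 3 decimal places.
-1.414

axis z_1 = (0.0000,0.0000,1.0000); lever o_n−o_1 = (-2.8284,1.4142,8.0000)
cross product → J_v[:, 1] = (-1.4142,-2.8284,0.0000)
J_ω[:, 1] = z_1
entry J[0][1] = -1.4142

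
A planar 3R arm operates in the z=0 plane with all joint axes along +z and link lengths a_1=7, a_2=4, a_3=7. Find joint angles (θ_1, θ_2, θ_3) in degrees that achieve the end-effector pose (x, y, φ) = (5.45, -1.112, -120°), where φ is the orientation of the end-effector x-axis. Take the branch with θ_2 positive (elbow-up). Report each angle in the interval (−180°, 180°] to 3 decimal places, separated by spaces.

wrist centre = target − a_3·(cos φ, sin φ) = (8.9500, 4.9502)
cos θ_2 = (104.6068−7²−4²)/(2·7·4) = 0.7073; θ_2 = 44.9873° (elbow-up)
β = atan2(4.9502,8.9500) = 28.9467°; ψ = atan2(2.8278,9.8291) = 16.0504°
θ_1 = β − ψ = 12.8962°
θ_3 = φ − θ_1 − θ_2 = -177.8835° (wrapped to (-180°,180°])

12.896 44.987 -177.884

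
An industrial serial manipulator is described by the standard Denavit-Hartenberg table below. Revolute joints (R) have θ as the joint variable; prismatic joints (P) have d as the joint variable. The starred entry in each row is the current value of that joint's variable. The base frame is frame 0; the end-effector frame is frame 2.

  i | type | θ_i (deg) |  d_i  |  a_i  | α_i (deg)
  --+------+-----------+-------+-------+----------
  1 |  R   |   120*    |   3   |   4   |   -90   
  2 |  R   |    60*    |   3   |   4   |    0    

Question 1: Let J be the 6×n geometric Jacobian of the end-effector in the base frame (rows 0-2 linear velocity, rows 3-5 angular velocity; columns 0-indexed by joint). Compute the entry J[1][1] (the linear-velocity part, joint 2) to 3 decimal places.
-3.000

axis z_1 = (-0.8660,-0.5000,0.0000); lever o_n−o_1 = (-3.5981,0.2321,-3.4641)
cross product → J_v[:, 1] = (1.7321,-3.0000,-2.0000)
J_ω[:, 1] = z_1
entry J[1][1] = -3.0000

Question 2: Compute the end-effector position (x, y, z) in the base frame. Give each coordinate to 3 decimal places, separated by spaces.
-5.598 3.696 -0.464

after link 1: o_1 = (-2.0000, 3.4641, 3.0000)
after link 2: o_2 = (-5.5981, 3.6962, -0.4641)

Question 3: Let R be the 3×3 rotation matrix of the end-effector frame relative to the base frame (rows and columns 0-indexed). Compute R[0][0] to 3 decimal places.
-0.250

End-effector x-axis (col 0 of R) = (-0.2500,0.4330,-0.8660)
R[0][0] = -0.2500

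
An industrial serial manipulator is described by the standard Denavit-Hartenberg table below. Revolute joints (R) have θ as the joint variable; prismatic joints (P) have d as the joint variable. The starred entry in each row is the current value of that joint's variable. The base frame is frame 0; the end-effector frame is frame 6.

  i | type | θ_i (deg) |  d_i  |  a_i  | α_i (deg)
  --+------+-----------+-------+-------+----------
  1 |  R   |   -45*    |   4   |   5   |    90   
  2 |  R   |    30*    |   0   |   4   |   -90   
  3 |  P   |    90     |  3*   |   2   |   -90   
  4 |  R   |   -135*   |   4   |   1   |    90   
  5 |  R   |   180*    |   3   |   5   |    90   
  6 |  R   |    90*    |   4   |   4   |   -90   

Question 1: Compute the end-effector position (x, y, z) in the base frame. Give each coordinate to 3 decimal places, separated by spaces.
after link 1: o_1 = (3.5355, -3.5355, 4.0000)
after link 2: o_2 = (5.9850, -5.9850, 6.0000)
after link 3: o_3 = (6.3386, -3.5101, 8.5981)
after link 4: o_4 = (3.1391, -1.3107, 7.2104)
after link 5: o_5 = (6.1391, -2.3107, 2.3115)
after link 6: o_6 = (2.6896, -2.8612, -2.1380)

2.690 -2.861 -2.138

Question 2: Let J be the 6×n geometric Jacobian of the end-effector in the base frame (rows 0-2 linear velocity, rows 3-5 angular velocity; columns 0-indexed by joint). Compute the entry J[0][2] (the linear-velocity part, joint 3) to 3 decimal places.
prismatic axis z_2 = (-0.3536,0.3536,0.8660)
J_v[:, 2] = z_2; J_ω[:, 2] = (0,0,0)
entry J[0][2] = -0.3536

-0.354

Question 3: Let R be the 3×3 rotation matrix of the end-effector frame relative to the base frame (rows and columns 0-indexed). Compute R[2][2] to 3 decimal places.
End-effector z-axis (col 2 of R) = (-0.7500,-0.2500,0.6124)
R[2][2] = 0.6124

0.612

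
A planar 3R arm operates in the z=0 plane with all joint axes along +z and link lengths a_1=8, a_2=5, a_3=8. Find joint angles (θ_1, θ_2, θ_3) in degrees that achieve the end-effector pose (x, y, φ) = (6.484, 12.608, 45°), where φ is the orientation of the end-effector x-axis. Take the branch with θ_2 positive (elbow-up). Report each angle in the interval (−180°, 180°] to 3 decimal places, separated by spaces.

45.001 119.998 -119.999

wrist centre = target − a_3·(cos φ, sin φ) = (0.8271, 6.9511)
cos θ_2 = (49.0026−8²−5²)/(2·8·5) = -0.5000; θ_2 = 119.9979° (elbow-up)
β = atan2(6.9511,0.8271) = 83.2140°; ψ = atan2(4.3302,5.5002) = 38.2130°
θ_1 = β − ψ = 45.0011°
θ_3 = φ − θ_1 − θ_2 = -119.9989° (wrapped to (-180°,180°])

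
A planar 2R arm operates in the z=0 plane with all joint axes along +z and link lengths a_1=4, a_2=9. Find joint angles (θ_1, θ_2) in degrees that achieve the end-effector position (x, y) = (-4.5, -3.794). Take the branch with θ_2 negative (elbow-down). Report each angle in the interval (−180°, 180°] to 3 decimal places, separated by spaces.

-9.725 -150.003

cos θ_2 = (34.6444−4²−9²)/(2·4·9) = -0.8660; θ_2 = -150.0028° (elbow-down)
β = atan2(-3.7940,-4.5000) = -139.8654°; ψ = atan2(-4.4996,-3.7944) = -130.1403°
θ_1 = β − ψ = -9.7251°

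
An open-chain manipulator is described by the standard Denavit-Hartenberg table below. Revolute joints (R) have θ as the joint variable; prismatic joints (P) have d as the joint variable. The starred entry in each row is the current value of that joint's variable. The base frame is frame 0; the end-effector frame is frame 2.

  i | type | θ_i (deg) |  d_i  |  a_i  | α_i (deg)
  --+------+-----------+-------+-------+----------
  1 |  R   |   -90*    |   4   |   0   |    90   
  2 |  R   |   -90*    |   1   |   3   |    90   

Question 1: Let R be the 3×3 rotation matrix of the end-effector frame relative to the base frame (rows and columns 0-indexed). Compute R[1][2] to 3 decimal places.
1.000

End-effector z-axis (col 2 of R) = (-0.0000,1.0000,-0.0000)
R[1][2] = 1.0000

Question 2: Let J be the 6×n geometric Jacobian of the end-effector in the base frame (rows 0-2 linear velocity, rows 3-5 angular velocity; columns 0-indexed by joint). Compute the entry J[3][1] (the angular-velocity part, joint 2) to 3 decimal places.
-1.000

axis z_1 = (-1.0000,-0.0000,0.0000); lever o_n−o_1 = (-1.0000,-0.0000,-3.0000)
cross product → J_v[:, 1] = (0.0000,-3.0000,0.0000)
J_ω[:, 1] = z_1
entry J[3][1] = -1.0000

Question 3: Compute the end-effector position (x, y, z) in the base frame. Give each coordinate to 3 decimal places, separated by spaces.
after link 1: o_1 = (0.0000, 0.0000, 4.0000)
after link 2: o_2 = (-1.0000, -0.0000, 1.0000)

-1.000 -0.000 1.000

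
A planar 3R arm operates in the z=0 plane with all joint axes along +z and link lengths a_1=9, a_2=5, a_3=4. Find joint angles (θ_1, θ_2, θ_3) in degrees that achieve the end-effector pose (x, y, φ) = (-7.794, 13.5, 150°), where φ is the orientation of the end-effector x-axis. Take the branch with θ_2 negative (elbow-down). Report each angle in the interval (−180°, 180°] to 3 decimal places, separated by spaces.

131.265 -60.001 78.736

wrist centre = target − a_3·(cos φ, sin φ) = (-4.3299, 11.5000)
cos θ_2 = (150.9980−9²−5²)/(2·9·5) = 0.5000; θ_2 = -60.0015° (elbow-down)
β = atan2(11.5000,-4.3299) = 110.6320°; ψ = atan2(-4.3302,11.4999) = -20.6335°
θ_1 = β − ψ = 131.2655°
θ_3 = φ − θ_1 − θ_2 = 78.7360° (wrapped to (-180°,180°])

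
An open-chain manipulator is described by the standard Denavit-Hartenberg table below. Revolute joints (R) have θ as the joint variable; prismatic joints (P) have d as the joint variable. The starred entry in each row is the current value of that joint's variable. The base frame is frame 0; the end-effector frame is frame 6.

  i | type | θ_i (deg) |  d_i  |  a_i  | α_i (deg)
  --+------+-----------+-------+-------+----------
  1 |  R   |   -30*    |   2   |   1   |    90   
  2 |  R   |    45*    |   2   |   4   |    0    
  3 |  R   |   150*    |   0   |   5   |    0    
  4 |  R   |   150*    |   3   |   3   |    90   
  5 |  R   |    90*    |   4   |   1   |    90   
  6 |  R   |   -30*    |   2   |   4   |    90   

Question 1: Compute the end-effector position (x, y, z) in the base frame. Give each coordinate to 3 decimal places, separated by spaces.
after link 1: o_1 = (0.8660, -0.5000, 2.0000)
after link 2: o_2 = (2.3155, -3.6463, 4.8284)
after link 3: o_3 = (-1.8671, -1.2314, 3.5343)
after link 4: o_4 = (-0.8575, -5.2784, 2.7579)
after link 5: o_5 = (-2.2541, -5.6268, -1.1058)
after link 6: o_6 = (-1.8648, -9.8515, 0.3084)

-1.865 -9.852 0.308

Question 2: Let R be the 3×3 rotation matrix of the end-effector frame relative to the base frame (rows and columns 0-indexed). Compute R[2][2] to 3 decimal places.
0.837

End-effector z-axis (col 2 of R) = (0.4441,0.3209,0.8365)
R[2][2] = 0.8365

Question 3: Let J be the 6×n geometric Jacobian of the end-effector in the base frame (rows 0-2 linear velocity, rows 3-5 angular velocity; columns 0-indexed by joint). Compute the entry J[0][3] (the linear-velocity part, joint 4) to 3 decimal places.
axis z_3 = (-0.5000,-0.8660,0.0000); lever o_n−o_3 = (0.0022,-8.6201,-3.2259)
cross product → J_v[:, 3] = (2.7938,-1.6130,4.3120)
J_ω[:, 3] = z_3
entry J[0][3] = 2.7938

2.794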